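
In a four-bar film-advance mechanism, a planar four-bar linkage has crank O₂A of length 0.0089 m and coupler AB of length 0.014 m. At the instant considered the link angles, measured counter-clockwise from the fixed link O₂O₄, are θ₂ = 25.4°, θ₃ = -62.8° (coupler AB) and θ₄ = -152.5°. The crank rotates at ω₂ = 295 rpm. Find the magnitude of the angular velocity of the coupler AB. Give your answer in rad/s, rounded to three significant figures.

0.720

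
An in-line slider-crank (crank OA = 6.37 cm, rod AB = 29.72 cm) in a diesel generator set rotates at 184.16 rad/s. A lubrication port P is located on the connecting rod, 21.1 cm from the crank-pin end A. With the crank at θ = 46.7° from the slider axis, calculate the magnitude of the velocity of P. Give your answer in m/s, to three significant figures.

ω = 184.2 rad/s.  Crank-pin speed |V_A| = rω = 11.731 m/s, perpendicular to OA.
Rod angle: sinφ = −(r/L) sinθ ⇒ φ = -8.974°; ω_rod = −rω cosθ/√(L²−r²sin²θ) = -27.406 rad/s.
V_P = V_A + ω_rod × AP, with AP = 0.211 m along the rod.
Components: V_Px = −rω sinθ − a·ω_rod·sinφ = -9.4395 m/s;  V_Py = rω cosθ + a·ω_rod·cosφ = +2.3335 m/s.
|V_P| = √(V_Px² + V_Py²) = 9.7237 m/s.

9.72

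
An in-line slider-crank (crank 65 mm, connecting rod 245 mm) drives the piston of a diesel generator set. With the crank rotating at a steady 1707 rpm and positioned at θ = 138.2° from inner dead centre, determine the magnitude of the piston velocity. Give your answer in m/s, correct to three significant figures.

6.19

ω = 2π·1707/60 = 178.8 rad/s
For an in-line slider-crank, x = r cosθ + √(L² − r² sin²θ), so v = −rω sinθ·[1 + r cosθ/√(L² − r² sin²θ)].
With r = 0.065 m, L = 0.245 m, θ = 138.2°: √(L² − r² sin²θ) = 0.24114 m.
v = −0.065·178.8·0.66653·[1 + 0.065·-0.74548/0.24114] = -6.1883 m/s.
|v| = 6.1883 m/s.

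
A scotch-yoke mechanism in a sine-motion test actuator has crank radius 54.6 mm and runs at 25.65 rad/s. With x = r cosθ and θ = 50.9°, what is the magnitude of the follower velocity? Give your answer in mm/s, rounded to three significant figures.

1090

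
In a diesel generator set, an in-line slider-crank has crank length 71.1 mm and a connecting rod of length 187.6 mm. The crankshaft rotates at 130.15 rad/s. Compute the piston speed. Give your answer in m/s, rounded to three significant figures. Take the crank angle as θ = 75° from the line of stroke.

ω = 130.2 rad/s
For an in-line slider-crank, x = r cosθ + √(L² − r² sin²θ), so v = −rω sinθ·[1 + r cosθ/√(L² − r² sin²θ)].
With r = 0.0711 m, L = 0.1876 m, θ = 75°: √(L² − r² sin²θ) = 0.17458 m.
v = −0.0711·130.2·0.96593·[1 + 0.0711·0.25882/0.17458] = -9.8805 m/s.
|v| = 9.8805 m/s.

9.88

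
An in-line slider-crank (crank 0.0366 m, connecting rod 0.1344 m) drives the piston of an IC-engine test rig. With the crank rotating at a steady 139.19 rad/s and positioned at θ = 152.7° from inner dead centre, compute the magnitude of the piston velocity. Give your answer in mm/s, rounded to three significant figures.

ω = 139.2 rad/s
For an in-line slider-crank, x = r cosθ + √(L² − r² sin²θ), so v = −rω sinθ·[1 + r cosθ/√(L² − r² sin²θ)].
With r = 0.0366 m, L = 0.1344 m, θ = 152.7°: √(L² − r² sin²θ) = 0.13335 m.
v = −0.0366·139.2·0.45865·[1 + 0.0366·-0.88862/0.13335] = -1.7666 m/s.
|v| = 1.7666 m/s = 1766.6 mm/s.

1770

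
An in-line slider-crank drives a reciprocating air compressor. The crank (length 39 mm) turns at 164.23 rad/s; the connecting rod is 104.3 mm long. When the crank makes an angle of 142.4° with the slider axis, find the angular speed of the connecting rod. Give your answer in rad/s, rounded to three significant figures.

50.0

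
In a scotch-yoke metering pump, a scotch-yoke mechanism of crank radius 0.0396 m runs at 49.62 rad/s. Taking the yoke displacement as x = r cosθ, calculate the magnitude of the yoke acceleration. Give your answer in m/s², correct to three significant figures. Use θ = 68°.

ω = 49.62 rad/s
x = r cosθ ⇒ ẍ = −rω² cosθ (ω constant).
|a| = rω²|cosθ| = 0.0396·(49.62)²·|cos 68°| = 36.524 m/s².

36.5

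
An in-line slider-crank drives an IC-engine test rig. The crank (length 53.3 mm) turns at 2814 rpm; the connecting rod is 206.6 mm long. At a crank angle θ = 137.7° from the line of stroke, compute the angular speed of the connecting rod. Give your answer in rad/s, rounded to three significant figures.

ω = 294.7 rad/s (converted from 2814 rpm).
The rod makes angle φ with the slider axis where L sinφ = r sinθ; differentiating, L cosφ·φ̇ = r ω cosθ.
L cosφ = √(L² − r² sin²θ) = 0.20346 m.
|ω_rod| = r ω |cosθ| / √(L² − r² sin²θ) = 0.0533·294.7·0.73963/0.20346 = 57.097 rad/s.

57.1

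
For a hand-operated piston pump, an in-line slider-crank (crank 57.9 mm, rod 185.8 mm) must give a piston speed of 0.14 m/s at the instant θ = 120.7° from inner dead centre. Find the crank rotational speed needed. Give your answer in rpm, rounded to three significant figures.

32.2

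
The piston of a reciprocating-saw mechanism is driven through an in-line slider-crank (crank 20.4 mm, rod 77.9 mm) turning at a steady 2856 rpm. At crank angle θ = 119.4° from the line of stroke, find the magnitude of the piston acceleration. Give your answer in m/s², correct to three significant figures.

1140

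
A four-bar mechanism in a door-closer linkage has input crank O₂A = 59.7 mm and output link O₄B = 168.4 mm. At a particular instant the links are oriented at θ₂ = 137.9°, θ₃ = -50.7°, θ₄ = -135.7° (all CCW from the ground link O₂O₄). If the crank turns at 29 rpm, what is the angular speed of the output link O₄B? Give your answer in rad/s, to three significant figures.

ω₂ = 3.037 rad/s (from 29 rpm).
Differentiating the loop-closure r₂e^{iθ₂}+r₃e^{iθ₃}=r₁+r₄e^{iθ₄} gives r₂ω₂e^{iθ₂}+r₃ω₃e^{iθ₃}=r₄ω₄e^{iθ₄}.
Eliminating the other unknown: ω₄ = r₂ω₂ sin(θ₂−θ₃) / [r₄ sin(θ₄−θ₃)].
Numerator sine = -0.14954; denominator sine = -0.99619.
Result = 0.0597·3.037·(-0.14954) / (0.1684·(-0.99619)) = +0.16161 rad/s; magnitude 0.16161 rad/s.

0.162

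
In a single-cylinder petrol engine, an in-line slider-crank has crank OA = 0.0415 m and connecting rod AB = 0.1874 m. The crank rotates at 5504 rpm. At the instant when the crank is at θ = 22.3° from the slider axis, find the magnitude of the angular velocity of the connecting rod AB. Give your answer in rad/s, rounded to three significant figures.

119

ω = 576.4 rad/s (converted from 5504 rpm).
The rod makes angle φ with the slider axis where L sinφ = r sinθ; differentiating, L cosφ·φ̇ = r ω cosθ.
L cosφ = √(L² − r² sin²θ) = 0.18674 m.
|ω_rod| = r ω |cosθ| / √(L² − r² sin²θ) = 0.0415·576.4·0.92521/0.18674 = 118.51 rad/s.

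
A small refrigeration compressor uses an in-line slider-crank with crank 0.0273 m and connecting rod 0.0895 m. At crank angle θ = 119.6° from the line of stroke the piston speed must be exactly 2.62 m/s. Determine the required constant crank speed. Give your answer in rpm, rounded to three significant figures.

For an in-line slider-crank, |v_piston| = rω|sinθ|·[1 + r cosθ/√(L² − r² sin²θ)].
With r = 0.0273 m, L = 0.0895 m, θ = 119.6°: the bracketed kinematic factor |dx/dθ| = 0.020028 m.
ω = v/|dx/dθ| = 2.62/0.020028 = 130.82 rad/s.
N = 60ω/(2π) = 1249.2 rpm.

1250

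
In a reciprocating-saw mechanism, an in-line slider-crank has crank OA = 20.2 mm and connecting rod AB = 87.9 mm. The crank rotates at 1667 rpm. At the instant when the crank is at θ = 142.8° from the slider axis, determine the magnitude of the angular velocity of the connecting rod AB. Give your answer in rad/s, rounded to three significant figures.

32.3

ω = 174.6 rad/s (converted from 1667 rpm).
The rod makes angle φ with the slider axis where L sinφ = r sinθ; differentiating, L cosφ·φ̇ = r ω cosθ.
L cosφ = √(L² − r² sin²θ) = 0.087047 m.
|ω_rod| = r ω |cosθ| / √(L² − r² sin²θ) = 0.0202·174.6·0.79653/0.087047 = 32.267 rad/s.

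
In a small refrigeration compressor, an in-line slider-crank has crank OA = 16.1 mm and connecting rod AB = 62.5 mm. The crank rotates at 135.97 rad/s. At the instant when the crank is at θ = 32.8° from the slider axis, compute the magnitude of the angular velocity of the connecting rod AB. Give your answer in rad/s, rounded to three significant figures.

29.7

ω = 136 rad/s
The rod makes angle φ with the slider axis where L sinφ = r sinθ; differentiating, L cosφ·φ̇ = r ω cosθ.
L cosφ = √(L² − r² sin²θ) = 0.061888 m.
|ω_rod| = r ω |cosθ| / √(L² − r² sin²θ) = 0.0161·136·0.84057/0.061888 = 29.732 rad/s.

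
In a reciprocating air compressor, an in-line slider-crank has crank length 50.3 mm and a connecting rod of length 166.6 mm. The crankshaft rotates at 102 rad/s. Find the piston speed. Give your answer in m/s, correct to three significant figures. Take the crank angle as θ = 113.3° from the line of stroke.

ω = 102 rad/s
For an in-line slider-crank, x = r cosθ + √(L² − r² sin²θ), so v = −rω sinθ·[1 + r cosθ/√(L² − r² sin²θ)].
With r = 0.0503 m, L = 0.1666 m, θ = 113.3°: √(L² − r² sin²θ) = 0.16007 m.
v = −0.0503·102·0.91845·[1 + 0.0503·-0.39555/0.16007] = -4.1265 m/s.
|v| = 4.1265 m/s.

4.13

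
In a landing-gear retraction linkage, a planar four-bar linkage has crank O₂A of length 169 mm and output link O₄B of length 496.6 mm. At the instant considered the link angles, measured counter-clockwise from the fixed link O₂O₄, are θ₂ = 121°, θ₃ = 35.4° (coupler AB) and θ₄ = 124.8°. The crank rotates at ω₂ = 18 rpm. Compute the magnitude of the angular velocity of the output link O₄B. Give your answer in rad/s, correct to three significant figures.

ω₂ = 1.885 rad/s (from 18 rpm).
Differentiating the loop-closure r₂e^{iθ₂}+r₃e^{iθ₃}=r₁+r₄e^{iθ₄} gives r₂ω₂e^{iθ₂}+r₃ω₃e^{iθ₃}=r₄ω₄e^{iθ₄}.
Eliminating the other unknown: ω₄ = r₂ω₂ sin(θ₂−θ₃) / [r₄ sin(θ₄−θ₃)].
Numerator sine = +0.99705; denominator sine = +0.99995.
Result = 0.169·1.885·(+0.99705) / (0.4966·(+0.99995)) = +0.63962 rad/s; magnitude 0.63962 rad/s.

0.640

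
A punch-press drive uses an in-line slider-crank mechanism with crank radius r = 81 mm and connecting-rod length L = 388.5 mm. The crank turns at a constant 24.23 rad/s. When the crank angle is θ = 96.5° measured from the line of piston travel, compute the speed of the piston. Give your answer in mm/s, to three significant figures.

1900

ω = 24.23 rad/s
For an in-line slider-crank, x = r cosθ + √(L² − r² sin²θ), so v = −rω sinθ·[1 + r cosθ/√(L² − r² sin²θ)].
With r = 0.081 m, L = 0.3885 m, θ = 96.5°: √(L² − r² sin²θ) = 0.38007 m.
v = −0.081·24.23·0.99357·[1 + 0.081·-0.11320/0.38007] = -1.903 m/s.
|v| = 1.903 m/s = 1903 mm/s.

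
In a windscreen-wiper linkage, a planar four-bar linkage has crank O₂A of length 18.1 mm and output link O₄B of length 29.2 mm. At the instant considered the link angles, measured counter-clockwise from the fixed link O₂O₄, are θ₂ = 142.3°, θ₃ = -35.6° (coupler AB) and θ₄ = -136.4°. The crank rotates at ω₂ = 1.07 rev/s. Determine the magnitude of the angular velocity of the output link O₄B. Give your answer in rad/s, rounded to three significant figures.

0.155

ω₂ = 6.723 rad/s (from 1.07 rev/s).
Differentiating the loop-closure r₂e^{iθ₂}+r₃e^{iθ₃}=r₁+r₄e^{iθ₄} gives r₂ω₂e^{iθ₂}+r₃ω₃e^{iθ₃}=r₄ω₄e^{iθ₄}.
Eliminating the other unknown: ω₄ = r₂ω₂ sin(θ₂−θ₃) / [r₄ sin(θ₄−θ₃)].
Numerator sine = +0.03664; denominator sine = -0.98229.
Result = 0.0181·6.723·(+0.03664) / (0.0292·(-0.98229)) = -0.15546 rad/s; magnitude 0.15546 rad/s.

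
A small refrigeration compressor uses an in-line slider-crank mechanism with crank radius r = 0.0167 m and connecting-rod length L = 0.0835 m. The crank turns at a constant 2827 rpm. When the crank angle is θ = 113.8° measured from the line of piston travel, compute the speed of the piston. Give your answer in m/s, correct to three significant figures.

ω = 2π·2827/60 = 296 rad/s
For an in-line slider-crank, x = r cosθ + √(L² − r² sin²θ), so v = −rω sinθ·[1 + r cosθ/√(L² − r² sin²θ)].
With r = 0.0167 m, L = 0.0835 m, θ = 113.8°: √(L² − r² sin²θ) = 0.08209 m.
v = −0.0167·296·0.91496·[1 + 0.0167·-0.40355/0.08209] = -4.1521 m/s.
|v| = 4.1521 m/s.

4.15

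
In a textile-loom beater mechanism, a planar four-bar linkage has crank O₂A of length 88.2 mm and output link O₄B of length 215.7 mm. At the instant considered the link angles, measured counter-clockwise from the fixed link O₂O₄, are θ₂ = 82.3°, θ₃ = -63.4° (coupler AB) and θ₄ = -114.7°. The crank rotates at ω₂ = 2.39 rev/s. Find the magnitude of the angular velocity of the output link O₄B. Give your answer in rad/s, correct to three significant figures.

4.43

ω₂ = 15.02 rad/s (from 2.39 rev/s).
Differentiating the loop-closure r₂e^{iθ₂}+r₃e^{iθ₃}=r₁+r₄e^{iθ₄} gives r₂ω₂e^{iθ₂}+r₃ω₃e^{iθ₃}=r₄ω₄e^{iθ₄}.
Eliminating the other unknown: ω₄ = r₂ω₂ sin(θ₂−θ₃) / [r₄ sin(θ₄−θ₃)].
Numerator sine = +0.56353; denominator sine = -0.78043.
Result = 0.0882·15.02·(+0.56353) / (0.2157·(-0.78043)) = -4.4338 rad/s; magnitude 4.4338 rad/s.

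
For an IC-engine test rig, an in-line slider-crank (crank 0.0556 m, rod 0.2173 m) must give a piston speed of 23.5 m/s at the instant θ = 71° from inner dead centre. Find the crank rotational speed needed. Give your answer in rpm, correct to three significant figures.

3930

For an in-line slider-crank, |v_piston| = rω|sinθ|·[1 + r cosθ/√(L² − r² sin²θ)].
With r = 0.0556 m, L = 0.2173 m, θ = 71°: the bracketed kinematic factor |dx/dθ| = 0.057084 m.
ω = v/|dx/dθ| = 23.5/0.057084 = 411.67 rad/s.
N = 60ω/(2π) = 3931.2 rpm.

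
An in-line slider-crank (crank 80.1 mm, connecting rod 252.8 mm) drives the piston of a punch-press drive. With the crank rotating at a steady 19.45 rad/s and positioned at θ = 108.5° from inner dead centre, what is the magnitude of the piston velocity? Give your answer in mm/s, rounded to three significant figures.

1320

ω = 19.45 rad/s
For an in-line slider-crank, x = r cosθ + √(L² − r² sin²θ), so v = −rω sinθ·[1 + r cosθ/√(L² − r² sin²θ)].
With r = 0.0801 m, L = 0.2528 m, θ = 108.5°: √(L² − r² sin²θ) = 0.24112 m.
v = −0.0801·19.45·0.94832·[1 + 0.0801·-0.31730/0.24112] = -1.3217 m/s.
|v| = 1.3217 m/s = 1321.7 mm/s.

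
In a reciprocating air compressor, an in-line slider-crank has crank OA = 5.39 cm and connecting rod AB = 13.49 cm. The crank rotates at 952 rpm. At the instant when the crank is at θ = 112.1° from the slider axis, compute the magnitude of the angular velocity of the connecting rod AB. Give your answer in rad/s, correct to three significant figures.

16.1

ω = 99.69 rad/s (converted from 952 rpm).
The rod makes angle φ with the slider axis where L sinφ = r sinθ; differentiating, L cosφ·φ̇ = r ω cosθ.
L cosφ = √(L² − r² sin²θ) = 0.12532 m.
|ω_rod| = r ω |cosθ| / √(L² − r² sin²θ) = 0.0539·99.69·0.37622/0.12532 = 16.132 rad/s.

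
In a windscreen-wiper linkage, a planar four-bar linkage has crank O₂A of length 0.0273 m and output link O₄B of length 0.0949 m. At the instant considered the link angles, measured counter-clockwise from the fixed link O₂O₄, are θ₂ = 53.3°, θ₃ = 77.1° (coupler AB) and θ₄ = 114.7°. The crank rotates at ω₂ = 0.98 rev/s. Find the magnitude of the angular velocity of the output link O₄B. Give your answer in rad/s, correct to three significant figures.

1.17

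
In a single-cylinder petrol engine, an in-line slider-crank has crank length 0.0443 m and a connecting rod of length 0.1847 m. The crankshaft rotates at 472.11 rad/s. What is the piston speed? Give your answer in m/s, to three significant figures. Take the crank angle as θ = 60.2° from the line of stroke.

20.4

ω = 472.1 rad/s
For an in-line slider-crank, x = r cosθ + √(L² − r² sin²θ), so v = −rω sinθ·[1 + r cosθ/√(L² − r² sin²θ)].
With r = 0.0443 m, L = 0.1847 m, θ = 60.2°: √(L² − r² sin²θ) = 0.18066 m.
v = −0.0443·472.1·0.86777·[1 + 0.0443·0.49697/0.18066] = -20.361 m/s.
|v| = 20.361 m/s.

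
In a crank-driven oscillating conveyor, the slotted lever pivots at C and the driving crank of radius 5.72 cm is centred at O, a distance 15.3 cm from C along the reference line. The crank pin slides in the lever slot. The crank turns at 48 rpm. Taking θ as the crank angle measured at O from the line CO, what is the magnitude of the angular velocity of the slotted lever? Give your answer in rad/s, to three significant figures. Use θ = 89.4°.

ω = 5.027 rad/s (from 48 rpm).
Crank pin A relative to C: A = (d + r cosθ, r sinθ); lever angle φ = atan2(r sinθ, d + r cosθ).
Differentiating tanφ: φ̇ = rω(d cosθ + r)/(d² + r² + 2dr cosθ).
d² + r² + 2dr cosθ = |CA|² = 0.0268641 m²;  d cosθ + r = +0.058802 m.
|ω_lever| = |0.0572·5.027·+0.058802| / 0.0268641 = 0.62934 rad/s.

0.629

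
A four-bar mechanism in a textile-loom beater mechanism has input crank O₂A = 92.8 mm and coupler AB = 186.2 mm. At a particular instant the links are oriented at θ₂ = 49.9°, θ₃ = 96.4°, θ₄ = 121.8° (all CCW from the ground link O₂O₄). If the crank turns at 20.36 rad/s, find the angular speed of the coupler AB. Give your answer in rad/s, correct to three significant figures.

22.5

ω₂ = 20.36 rad/s
Differentiating the loop-closure r₂e^{iθ₂}+r₃e^{iθ₃}=r₁+r₄e^{iθ₄} gives r₂ω₂e^{iθ₂}+r₃ω₃e^{iθ₃}=r₄ω₄e^{iθ₄}.
Eliminating the other unknown: ω₃ = r₂ω₂ sin(θ₄−θ₂) / [r₃ sin(θ₃−θ₄)].
Numerator sine = +0.95052; denominator sine = -0.42894.
Result = 0.0928·20.36·(+0.95052) / (0.1862·(-0.42894)) = -22.486 rad/s; magnitude 22.486 rad/s.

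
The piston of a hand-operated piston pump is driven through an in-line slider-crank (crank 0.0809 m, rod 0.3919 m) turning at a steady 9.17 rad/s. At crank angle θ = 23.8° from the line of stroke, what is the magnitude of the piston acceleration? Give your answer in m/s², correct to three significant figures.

7.18

ω = 9.17 rad/s
x(θ) = r cosθ + √(L² − r² sin²θ); with ω constant, a = ω²·d²x/dθ².
d²x/dθ² = −r cosθ − r²(cos2θ)/√u − r⁴ sin²2θ/(4u^{3/2}),  u = L² − r² sin²θ = 0.15252 m².
Substituting r = 0.0809 m, L = 0.3919 m, θ = 23.8°: d²x/dθ² = -0.085419 m.
a = ω²·d²x/dθ² = (9.17)²·(-0.085419) = -7.1828 m/s²;  |a| = 7.1828 m/s².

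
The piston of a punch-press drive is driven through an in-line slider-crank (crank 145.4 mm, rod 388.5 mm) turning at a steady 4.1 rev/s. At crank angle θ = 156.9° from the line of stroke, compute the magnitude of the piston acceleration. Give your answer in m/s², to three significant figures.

ω = 2π·4.1 = 25.76 rad/s
x(θ) = r cosθ + √(L² − r² sin²θ); with ω constant, a = ω²·d²x/dθ².
d²x/dθ² = −r cosθ − r²(cos2θ)/√u − r⁴ sin²2θ/(4u^{3/2}),  u = L² − r² sin²θ = 0.147678 m².
Substituting r = 0.1454 m, L = 0.3885 m, θ = 156.9°: d²x/dθ² = +0.094639 m.
a = ω²·d²x/dθ² = (25.76)²·(+0.094639) = +62.805 m/s²;  |a| = 62.805 m/s².

62.8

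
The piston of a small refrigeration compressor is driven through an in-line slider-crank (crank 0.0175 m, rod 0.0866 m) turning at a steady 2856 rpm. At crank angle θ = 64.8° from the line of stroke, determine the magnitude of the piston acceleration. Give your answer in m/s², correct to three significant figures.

ω = 2π·2856/60 = 299.1 rad/s
x(θ) = r cosθ + √(L² − r² sin²θ); with ω constant, a = ω²·d²x/dθ².
d²x/dθ² = −r cosθ − r²(cos2θ)/√u − r⁴ sin²2θ/(4u^{3/2}),  u = L² − r² sin²θ = 0.00724883 m².
Substituting r = 0.0175 m, L = 0.0866 m, θ = 64.8°: d²x/dθ² = -0.0051809 m.
a = ω²·d²x/dθ² = (299.1)²·(-0.0051809) = -463.42 m/s²;  |a| = 463.42 m/s².

463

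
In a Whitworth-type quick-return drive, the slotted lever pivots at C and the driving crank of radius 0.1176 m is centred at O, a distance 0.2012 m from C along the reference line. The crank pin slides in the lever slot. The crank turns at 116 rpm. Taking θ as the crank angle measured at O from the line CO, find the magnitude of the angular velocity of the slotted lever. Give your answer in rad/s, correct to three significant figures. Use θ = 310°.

ω = 12.15 rad/s (from 116 rpm).
Crank pin A relative to C: A = (d + r cosθ, r sinθ); lever angle φ = atan2(r sinθ, d + r cosθ).
Differentiating tanφ: φ̇ = rω(d cosθ + r)/(d² + r² + 2dr cosθ).
d² + r² + 2dr cosθ = |CA|² = 0.0847293 m²;  d cosθ + r = +0.24693 m.
|ω_lever| = |0.1176·12.15·+0.24693| / 0.0847293 = 4.1632 rad/s.

4.16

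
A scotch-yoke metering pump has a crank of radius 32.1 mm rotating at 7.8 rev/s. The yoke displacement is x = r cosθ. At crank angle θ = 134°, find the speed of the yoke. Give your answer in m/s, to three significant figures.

ω = 49.01 rad/s (from 7.8 rev/s).
x = r cosθ ⇒ ẋ = −rω sinθ.
|v| = rω|sinθ| = 0.0321·49.01·|sin 134°| = 1.1317 m/s.

1.13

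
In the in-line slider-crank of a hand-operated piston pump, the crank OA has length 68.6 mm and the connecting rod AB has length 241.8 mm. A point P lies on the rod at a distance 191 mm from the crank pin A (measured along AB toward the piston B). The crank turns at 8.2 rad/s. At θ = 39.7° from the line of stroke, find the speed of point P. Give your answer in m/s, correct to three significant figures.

0.432

ω = 8.2 rad/s.  Crank-pin speed |V_A| = rω = 0.56252 m/s, perpendicular to OA.
Rod angle: sinφ = −(r/L) sinθ ⇒ φ = -10.441°; ω_rod = −rω cosθ/√(L²−r²sin²θ) = -1.8201 rad/s.
V_P = V_A + ω_rod × AP, with AP = 0.191 m along the rod.
Components: V_Px = −rω sinθ − a·ω_rod·sinφ = -0.42232 m/s;  V_Py = rω cosθ + a·ω_rod·cosφ = +0.090928 m/s.
|V_P| = √(V_Px² + V_Py²) = 0.432 m/s.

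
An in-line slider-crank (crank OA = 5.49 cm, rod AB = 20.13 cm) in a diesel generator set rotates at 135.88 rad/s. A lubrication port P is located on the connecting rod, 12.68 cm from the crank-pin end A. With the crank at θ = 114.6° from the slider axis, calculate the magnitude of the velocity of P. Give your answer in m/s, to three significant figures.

ω = 135.9 rad/s.  Crank-pin speed |V_A| = rω = 7.4598 m/s, perpendicular to OA.
Rod angle: sinφ = −(r/L) sinθ ⇒ φ = -14.358°; ω_rod = −rω cosθ/√(L²−r²sin²θ) = +15.924 rad/s.
V_P = V_A + ω_rod × AP, with AP = 0.1268 m along the rod.
Components: V_Px = −rω sinθ − a·ω_rod·sinφ = -6.282 m/s;  V_Py = rω cosθ + a·ω_rod·cosφ = -1.1493 m/s.
|V_P| = √(V_Px² + V_Py²) = 6.3863 m/s.

6.39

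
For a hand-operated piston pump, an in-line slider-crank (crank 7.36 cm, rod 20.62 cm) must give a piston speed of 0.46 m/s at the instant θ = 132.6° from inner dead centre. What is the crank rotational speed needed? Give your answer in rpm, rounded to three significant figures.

108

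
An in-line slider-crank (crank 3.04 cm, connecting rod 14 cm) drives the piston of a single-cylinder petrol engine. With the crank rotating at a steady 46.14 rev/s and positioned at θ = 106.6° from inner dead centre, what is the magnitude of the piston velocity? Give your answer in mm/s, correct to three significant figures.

ω = 2π·46.1 = 289.9 rad/s
For an in-line slider-crank, x = r cosθ + √(L² − r² sin²θ), so v = −rω sinθ·[1 + r cosθ/√(L² − r² sin²θ)].
With r = 0.0304 m, L = 0.14 m, θ = 106.6°: √(L² − r² sin²θ) = 0.13694 m.
v = −0.0304·289.9·0.95832·[1 + 0.0304·-0.28569/0.13694] = -7.9102 m/s.
|v| = 7.9102 m/s = 7910.2 mm/s.

7910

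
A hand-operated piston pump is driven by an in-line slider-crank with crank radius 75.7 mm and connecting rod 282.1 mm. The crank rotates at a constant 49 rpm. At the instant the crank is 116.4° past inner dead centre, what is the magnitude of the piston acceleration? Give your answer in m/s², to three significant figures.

ω = 2π·49/60 = 5.131 rad/s
x(θ) = r cosθ + √(L² − r² sin²θ); with ω constant, a = ω²·d²x/dθ².
d²x/dθ² = −r cosθ − r²(cos2θ)/√u − r⁴ sin²2θ/(4u^{3/2}),  u = L² − r² sin²θ = 0.0749828 m².
Substituting r = 0.0757 m, L = 0.2821 m, θ = 116.4°: d²x/dθ² = +0.046058 m.
a = ω²·d²x/dθ² = (5.131)²·(+0.046058) = +1.2127 m/s²;  |a| = 1.2127 m/s².

1.21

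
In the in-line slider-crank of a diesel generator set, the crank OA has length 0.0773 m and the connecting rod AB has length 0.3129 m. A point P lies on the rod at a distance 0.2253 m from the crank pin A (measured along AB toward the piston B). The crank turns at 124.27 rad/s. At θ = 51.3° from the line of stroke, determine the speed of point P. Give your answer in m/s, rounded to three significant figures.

8.51

ω = 124.3 rad/s.  Crank-pin speed |V_A| = rω = 9.6061 m/s, perpendicular to OA.
Rod angle: sinφ = −(r/L) sinθ ⇒ φ = -11.116°; ω_rod = −rω cosθ/√(L²−r²sin²θ) = -19.562 rad/s.
V_P = V_A + ω_rod × AP, with AP = 0.2253 m along the rod.
Components: V_Px = −rω sinθ − a·ω_rod·sinφ = -8.3466 m/s;  V_Py = rω cosθ + a·ω_rod·cosφ = +1.6815 m/s.
|V_P| = √(V_Px² + V_Py²) = 8.5143 m/s.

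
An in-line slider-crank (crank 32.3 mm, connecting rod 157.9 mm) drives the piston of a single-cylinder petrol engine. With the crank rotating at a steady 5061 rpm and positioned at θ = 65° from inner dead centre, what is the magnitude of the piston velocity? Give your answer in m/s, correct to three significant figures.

ω = 2π·5061/60 = 530 rad/s
For an in-line slider-crank, x = r cosθ + √(L² − r² sin²θ), so v = −rω sinθ·[1 + r cosθ/√(L² − r² sin²θ)].
With r = 0.0323 m, L = 0.1579 m, θ = 65°: √(L² − r² sin²θ) = 0.15516 m.
v = −0.0323·530·0.90631·[1 + 0.0323·0.42262/0.15516] = -16.88 m/s.
|v| = 16.88 m/s.

16.9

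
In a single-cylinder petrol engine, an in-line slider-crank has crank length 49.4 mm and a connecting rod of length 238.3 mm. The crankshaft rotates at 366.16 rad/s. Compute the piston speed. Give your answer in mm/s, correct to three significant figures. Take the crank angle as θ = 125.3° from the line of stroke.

13000

ω = 366.2 rad/s
For an in-line slider-crank, x = r cosθ + √(L² − r² sin²θ), so v = −rω sinθ·[1 + r cosθ/√(L² − r² sin²θ)].
With r = 0.0494 m, L = 0.2383 m, θ = 125.3°: √(L² − r² sin²θ) = 0.23486 m.
v = −0.0494·366.2·0.81614·[1 + 0.0494·-0.57786/0.23486] = -12.968 m/s.
|v| = 12.968 m/s = 12968 mm/s.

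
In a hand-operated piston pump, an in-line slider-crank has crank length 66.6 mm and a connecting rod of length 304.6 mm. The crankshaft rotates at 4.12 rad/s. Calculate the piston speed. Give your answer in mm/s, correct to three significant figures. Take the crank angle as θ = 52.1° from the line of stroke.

ω = 4.12 rad/s
For an in-line slider-crank, x = r cosθ + √(L² − r² sin²θ), so v = −rω sinθ·[1 + r cosθ/√(L² − r² sin²θ)].
With r = 0.0666 m, L = 0.3046 m, θ = 52.1°: √(L² − r² sin²θ) = 0.30003 m.
v = −0.0666·4.12·0.78908·[1 + 0.0666·0.61429/0.30003] = -0.24604 m/s.
|v| = 0.24604 m/s = 246.04 mm/s.

246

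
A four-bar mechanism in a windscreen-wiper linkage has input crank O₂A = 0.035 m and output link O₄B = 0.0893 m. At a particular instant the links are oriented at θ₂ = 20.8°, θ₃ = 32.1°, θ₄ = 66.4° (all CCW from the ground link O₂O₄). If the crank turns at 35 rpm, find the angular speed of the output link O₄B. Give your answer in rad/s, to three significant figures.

ω₂ = 3.665 rad/s (from 35 rpm).
Differentiating the loop-closure r₂e^{iθ₂}+r₃e^{iθ₃}=r₁+r₄e^{iθ₄} gives r₂ω₂e^{iθ₂}+r₃ω₃e^{iθ₃}=r₄ω₄e^{iθ₄}.
Eliminating the other unknown: ω₄ = r₂ω₂ sin(θ₂−θ₃) / [r₄ sin(θ₄−θ₃)].
Numerator sine = -0.19595; denominator sine = +0.56353.
Result = 0.035·3.665·(-0.19595) / (0.0893·(+0.56353)) = -0.4995 rad/s; magnitude 0.4995 rad/s.

0.500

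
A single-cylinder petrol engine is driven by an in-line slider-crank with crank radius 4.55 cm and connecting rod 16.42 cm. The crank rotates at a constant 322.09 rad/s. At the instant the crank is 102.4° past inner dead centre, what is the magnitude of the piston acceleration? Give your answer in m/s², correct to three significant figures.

2240

ω = 322.1 rad/s
x(θ) = r cosθ + √(L² − r² sin²θ); with ω constant, a = ω²·d²x/dθ².
d²x/dθ² = −r cosθ − r²(cos2θ)/√u − r⁴ sin²2θ/(4u^{3/2}),  u = L² − r² sin²θ = 0.0249869 m².
Substituting r = 0.0455 m, L = 0.1642 m, θ = 102.4°: d²x/dθ² = +0.021612 m.
a = ω²·d²x/dθ² = (322.1)²·(+0.021612) = +2242 m/s²;  |a| = 2242 m/s².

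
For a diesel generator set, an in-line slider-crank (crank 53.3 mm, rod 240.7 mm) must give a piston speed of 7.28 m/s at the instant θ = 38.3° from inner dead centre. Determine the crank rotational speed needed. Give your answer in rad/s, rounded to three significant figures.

187

For an in-line slider-crank, |v_piston| = rω|sinθ|·[1 + r cosθ/√(L² − r² sin²θ)].
With r = 0.0533 m, L = 0.2407 m, θ = 38.3°: the bracketed kinematic factor |dx/dθ| = 0.03883 m.
ω = v/|dx/dθ| = 7.28/0.03883 = 187.49 rad/s.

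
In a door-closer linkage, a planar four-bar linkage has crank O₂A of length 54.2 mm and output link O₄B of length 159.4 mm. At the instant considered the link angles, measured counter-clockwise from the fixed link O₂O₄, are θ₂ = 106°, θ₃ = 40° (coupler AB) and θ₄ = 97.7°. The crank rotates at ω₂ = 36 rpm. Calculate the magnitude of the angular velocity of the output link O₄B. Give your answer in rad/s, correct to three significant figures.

ω₂ = 3.77 rad/s (from 36 rpm).
Differentiating the loop-closure r₂e^{iθ₂}+r₃e^{iθ₃}=r₁+r₄e^{iθ₄} gives r₂ω₂e^{iθ₂}+r₃ω₃e^{iθ₃}=r₄ω₄e^{iθ₄}.
Eliminating the other unknown: ω₄ = r₂ω₂ sin(θ₂−θ₃) / [r₄ sin(θ₄−θ₃)].
Numerator sine = +0.91355; denominator sine = +0.84526.
Result = 0.0542·3.77·(+0.91355) / (0.1594·(+0.84526)) = +1.3854 rad/s; magnitude 1.3854 rad/s.

1.39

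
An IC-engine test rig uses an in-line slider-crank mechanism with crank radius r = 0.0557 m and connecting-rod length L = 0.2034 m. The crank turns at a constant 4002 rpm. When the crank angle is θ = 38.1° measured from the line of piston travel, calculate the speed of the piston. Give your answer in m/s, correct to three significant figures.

17.6

ω = 2π·4002/60 = 419.1 rad/s
For an in-line slider-crank, x = r cosθ + √(L² − r² sin²θ), so v = −rω sinθ·[1 + r cosθ/√(L² − r² sin²θ)].
With r = 0.0557 m, L = 0.2034 m, θ = 38.1°: √(L² − r² sin²θ) = 0.20048 m.
v = −0.0557·419.1·0.61704·[1 + 0.0557·0.78694/0.20048] = -17.553 m/s.
|v| = 17.553 m/s.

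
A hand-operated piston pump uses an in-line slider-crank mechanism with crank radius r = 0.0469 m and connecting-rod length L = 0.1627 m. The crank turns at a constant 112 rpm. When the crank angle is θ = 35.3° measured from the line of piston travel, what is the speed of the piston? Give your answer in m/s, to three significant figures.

0.394

ω = 2π·112/60 = 11.73 rad/s
For an in-line slider-crank, x = r cosθ + √(L² − r² sin²θ), so v = −rω sinθ·[1 + r cosθ/√(L² − r² sin²θ)].
With r = 0.0469 m, L = 0.1627 m, θ = 35.3°: √(L² − r² sin²θ) = 0.16043 m.
v = −0.0469·11.73·0.57786·[1 + 0.0469·0.81614/0.16043] = -0.3937 m/s.
|v| = 0.3937 m/s.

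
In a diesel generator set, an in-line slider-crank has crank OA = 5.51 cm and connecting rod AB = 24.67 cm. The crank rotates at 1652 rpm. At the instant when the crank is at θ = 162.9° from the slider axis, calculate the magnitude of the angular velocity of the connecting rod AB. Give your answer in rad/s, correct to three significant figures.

ω = 173 rad/s (converted from 1652 rpm).
The rod makes angle φ with the slider axis where L sinφ = r sinθ; differentiating, L cosφ·φ̇ = r ω cosθ.
L cosφ = √(L² − r² sin²θ) = 0.24617 m.
|ω_rod| = r ω |cosθ| / √(L² − r² sin²θ) = 0.0551·173·0.95579/0.24617 = 37.01 rad/s.

37.0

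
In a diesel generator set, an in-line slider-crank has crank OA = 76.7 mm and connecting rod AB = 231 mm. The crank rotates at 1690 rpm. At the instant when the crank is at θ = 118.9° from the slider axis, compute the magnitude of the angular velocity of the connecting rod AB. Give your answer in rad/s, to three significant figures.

29.7

ω = 177 rad/s (converted from 1690 rpm).
The rod makes angle φ with the slider axis where L sinφ = r sinθ; differentiating, L cosφ·φ̇ = r ω cosθ.
L cosφ = √(L² − r² sin²θ) = 0.22103 m.
|ω_rod| = r ω |cosθ| / √(L² − r² sin²θ) = 0.0767·177·0.48328/0.22103 = 29.68 rad/s.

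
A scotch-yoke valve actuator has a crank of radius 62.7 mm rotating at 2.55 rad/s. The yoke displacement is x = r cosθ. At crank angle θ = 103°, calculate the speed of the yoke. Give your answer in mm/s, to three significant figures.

ω = 2.55 rad/s
x = r cosθ ⇒ ẋ = −rω sinθ.
|v| = rω|sinθ| = 0.0627·2.55·|sin 103°| = 0.15579 m/s = 155.79 mm/s.

156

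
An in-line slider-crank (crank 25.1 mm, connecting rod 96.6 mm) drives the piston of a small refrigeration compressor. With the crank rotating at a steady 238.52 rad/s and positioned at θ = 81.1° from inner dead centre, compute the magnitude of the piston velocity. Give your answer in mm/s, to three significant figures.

6160

ω = 238.5 rad/s
For an in-line slider-crank, x = r cosθ + √(L² − r² sin²θ), so v = −rω sinθ·[1 + r cosθ/√(L² − r² sin²θ)].
With r = 0.0251 m, L = 0.0966 m, θ = 81.1°: √(L² − r² sin²θ) = 0.093363 m.
v = −0.0251·238.5·0.98796·[1 + 0.0251·0.15471/0.093363] = -6.1608 m/s.
|v| = 6.1608 m/s = 6160.8 mm/s.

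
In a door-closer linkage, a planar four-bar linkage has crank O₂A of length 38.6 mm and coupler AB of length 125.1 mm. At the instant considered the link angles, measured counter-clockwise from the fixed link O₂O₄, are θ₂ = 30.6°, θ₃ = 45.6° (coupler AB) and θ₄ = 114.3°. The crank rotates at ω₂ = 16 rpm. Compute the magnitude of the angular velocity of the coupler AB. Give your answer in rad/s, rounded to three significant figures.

0.552

ω₂ = 1.676 rad/s (from 16 rpm).
Differentiating the loop-closure r₂e^{iθ₂}+r₃e^{iθ₃}=r₁+r₄e^{iθ₄} gives r₂ω₂e^{iθ₂}+r₃ω₃e^{iθ₃}=r₄ω₄e^{iθ₄}.
Eliminating the other unknown: ω₃ = r₂ω₂ sin(θ₄−θ₂) / [r₃ sin(θ₃−θ₄)].
Numerator sine = +0.99396; denominator sine = -0.93169.
Result = 0.0386·1.676·(+0.99396) / (0.1251·(-0.93169)) = -0.55154 rad/s; magnitude 0.55154 rad/s.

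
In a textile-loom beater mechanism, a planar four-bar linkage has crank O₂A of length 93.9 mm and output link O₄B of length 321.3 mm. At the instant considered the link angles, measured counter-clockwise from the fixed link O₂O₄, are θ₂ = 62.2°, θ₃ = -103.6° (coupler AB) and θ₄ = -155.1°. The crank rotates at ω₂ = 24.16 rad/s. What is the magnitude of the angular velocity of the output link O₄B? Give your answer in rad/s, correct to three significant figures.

ω₂ = 24.16 rad/s
Differentiating the loop-closure r₂e^{iθ₂}+r₃e^{iθ₃}=r₁+r₄e^{iθ₄} gives r₂ω₂e^{iθ₂}+r₃ω₃e^{iθ₃}=r₄ω₄e^{iθ₄}.
Eliminating the other unknown: ω₄ = r₂ω₂ sin(θ₂−θ₃) / [r₄ sin(θ₄−θ₃)].
Numerator sine = +0.24531; denominator sine = -0.78261.
Result = 0.0939·24.16·(+0.24531) / (0.3213·(-0.78261)) = -2.2132 rad/s; magnitude 2.2132 rad/s.

2.21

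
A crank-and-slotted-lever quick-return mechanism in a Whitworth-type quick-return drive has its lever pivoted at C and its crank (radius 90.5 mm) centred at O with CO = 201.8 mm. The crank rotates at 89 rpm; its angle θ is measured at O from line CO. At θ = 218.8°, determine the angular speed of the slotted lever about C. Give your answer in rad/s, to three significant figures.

ω = 9.32 rad/s (from 89 rpm).
Crank pin A relative to C: A = (d + r cosθ, r sinθ); lever angle φ = atan2(r sinθ, d + r cosθ).
Differentiating tanφ: φ̇ = rω(d cosθ + r)/(d² + r² + 2dr cosθ).
d² + r² + 2dr cosθ = |CA|² = 0.0204475 m²;  d cosθ + r = -0.06677 m.
|ω_lever| = |0.0905·9.32·-0.06677| / 0.0204475 = 2.7543 rad/s.

2.75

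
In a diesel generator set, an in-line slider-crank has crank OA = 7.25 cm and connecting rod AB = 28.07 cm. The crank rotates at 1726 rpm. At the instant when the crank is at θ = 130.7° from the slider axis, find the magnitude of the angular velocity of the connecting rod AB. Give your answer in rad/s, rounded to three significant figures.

31.0

ω = 180.7 rad/s (converted from 1726 rpm).
The rod makes angle φ with the slider axis where L sinφ = r sinθ; differentiating, L cosφ·φ̇ = r ω cosθ.
L cosφ = √(L² − r² sin²θ) = 0.27527 m.
|ω_rod| = r ω |cosθ| / √(L² − r² sin²θ) = 0.0725·180.7·0.65210/0.27527 = 31.043 rad/s.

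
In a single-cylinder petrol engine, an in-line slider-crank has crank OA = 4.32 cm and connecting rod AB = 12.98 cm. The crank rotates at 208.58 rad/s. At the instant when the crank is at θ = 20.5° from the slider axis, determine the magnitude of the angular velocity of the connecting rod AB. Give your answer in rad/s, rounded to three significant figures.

ω = 208.6 rad/s
The rod makes angle φ with the slider axis where L sinφ = r sinθ; differentiating, L cosφ·φ̇ = r ω cosθ.
L cosφ = √(L² − r² sin²θ) = 0.12892 m.
|ω_rod| = r ω |cosθ| / √(L² − r² sin²θ) = 0.0432·208.6·0.93667/0.12892 = 65.47 rad/s.

65.5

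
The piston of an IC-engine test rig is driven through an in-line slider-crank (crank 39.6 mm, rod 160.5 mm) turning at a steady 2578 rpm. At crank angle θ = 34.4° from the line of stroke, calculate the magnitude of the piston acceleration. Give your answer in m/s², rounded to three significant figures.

2650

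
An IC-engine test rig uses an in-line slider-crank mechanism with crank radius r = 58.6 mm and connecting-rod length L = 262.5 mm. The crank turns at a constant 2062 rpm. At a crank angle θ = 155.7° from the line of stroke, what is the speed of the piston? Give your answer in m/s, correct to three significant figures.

ω = 2π·2062/60 = 215.9 rad/s
For an in-line slider-crank, x = r cosθ + √(L² − r² sin²θ), so v = −rω sinθ·[1 + r cosθ/√(L² − r² sin²θ)].
With r = 0.0586 m, L = 0.2625 m, θ = 155.7°: √(L² − r² sin²θ) = 0.26139 m.
v = −0.0586·215.9·0.41151·[1 + 0.0586·-0.91140/0.26139] = -4.1432 m/s.
|v| = 4.1432 m/s.

4.14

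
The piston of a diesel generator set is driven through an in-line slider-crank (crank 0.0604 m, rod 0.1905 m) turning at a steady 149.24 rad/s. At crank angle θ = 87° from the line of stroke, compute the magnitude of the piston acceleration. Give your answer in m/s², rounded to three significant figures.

ω = 149.2 rad/s
x(θ) = r cosθ + √(L² − r² sin²θ); with ω constant, a = ω²·d²x/dθ².
d²x/dθ² = −r cosθ − r²(cos2θ)/√u − r⁴ sin²2θ/(4u^{3/2}),  u = L² − r² sin²θ = 0.0326521 m².
Substituting r = 0.0604 m, L = 0.1905 m, θ = 87°: d²x/dθ² = +0.016911 m.
a = ω²·d²x/dθ² = (149.2)²·(+0.016911) = +376.66 m/s²;  |a| = 376.66 m/s².

377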